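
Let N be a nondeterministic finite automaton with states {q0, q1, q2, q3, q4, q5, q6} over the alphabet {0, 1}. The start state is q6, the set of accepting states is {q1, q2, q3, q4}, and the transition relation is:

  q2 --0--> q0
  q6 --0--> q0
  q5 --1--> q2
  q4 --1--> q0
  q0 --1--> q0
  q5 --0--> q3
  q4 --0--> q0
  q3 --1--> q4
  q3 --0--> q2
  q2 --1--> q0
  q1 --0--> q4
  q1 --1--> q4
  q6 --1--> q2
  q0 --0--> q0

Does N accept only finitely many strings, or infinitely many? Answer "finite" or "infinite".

finite

The useful states (reachable from q6 and able to reach an accepting state) are {q2, q6}.
Restricted to these states the transition graph has no cycle, so every accepting path has bounded length and L is finite.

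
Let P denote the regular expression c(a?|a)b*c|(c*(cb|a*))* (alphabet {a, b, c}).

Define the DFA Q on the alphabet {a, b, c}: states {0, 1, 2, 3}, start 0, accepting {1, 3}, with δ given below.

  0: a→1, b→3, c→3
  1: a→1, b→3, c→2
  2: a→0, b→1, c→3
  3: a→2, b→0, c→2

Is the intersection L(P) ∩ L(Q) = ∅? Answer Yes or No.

The string a is accepted by both P and Q.
Hence L(P) ∩ L(Q) ≠ ∅.

No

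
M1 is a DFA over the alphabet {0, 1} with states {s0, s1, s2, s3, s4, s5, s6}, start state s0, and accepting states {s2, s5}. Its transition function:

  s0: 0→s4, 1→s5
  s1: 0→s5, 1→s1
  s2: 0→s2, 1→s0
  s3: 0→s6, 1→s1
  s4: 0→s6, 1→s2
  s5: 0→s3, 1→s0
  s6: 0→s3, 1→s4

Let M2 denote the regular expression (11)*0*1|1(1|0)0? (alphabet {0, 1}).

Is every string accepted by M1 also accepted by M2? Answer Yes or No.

No

The string 010 is in L(M1) but not in L(M2).
So L(M1) ⊄ L(M2).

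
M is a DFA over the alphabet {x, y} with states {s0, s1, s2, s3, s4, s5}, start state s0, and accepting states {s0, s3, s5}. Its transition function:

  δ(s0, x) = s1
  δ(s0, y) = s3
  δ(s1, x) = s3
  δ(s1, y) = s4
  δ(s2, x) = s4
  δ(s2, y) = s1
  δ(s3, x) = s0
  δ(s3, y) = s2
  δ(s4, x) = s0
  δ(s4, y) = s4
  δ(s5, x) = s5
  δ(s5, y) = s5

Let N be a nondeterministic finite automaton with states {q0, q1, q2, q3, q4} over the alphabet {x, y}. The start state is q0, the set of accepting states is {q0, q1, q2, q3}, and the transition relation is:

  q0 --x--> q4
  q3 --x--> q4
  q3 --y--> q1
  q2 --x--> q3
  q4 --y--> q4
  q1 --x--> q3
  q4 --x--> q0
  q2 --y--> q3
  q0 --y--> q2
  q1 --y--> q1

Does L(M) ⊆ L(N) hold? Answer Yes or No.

The string xxx is in L(M) but not in L(N).
So L(M) ⊄ L(N).

No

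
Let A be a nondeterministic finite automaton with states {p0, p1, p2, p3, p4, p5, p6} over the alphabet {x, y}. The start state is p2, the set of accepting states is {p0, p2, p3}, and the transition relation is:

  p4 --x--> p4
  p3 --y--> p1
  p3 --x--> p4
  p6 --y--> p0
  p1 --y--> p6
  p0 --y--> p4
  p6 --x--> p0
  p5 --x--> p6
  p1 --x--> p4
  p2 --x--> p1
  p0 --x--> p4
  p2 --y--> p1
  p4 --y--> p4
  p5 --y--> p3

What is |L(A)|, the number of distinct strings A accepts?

The useful subgraph on states {p0, p1, p2, p6} is acyclic, so L(A) is finite; the longest accepting path visits 4 useful states, giving maximum string length 3.
Counting accepting paths from p2 by length: 1 of length 0, 4 of length 3. Total 5.

5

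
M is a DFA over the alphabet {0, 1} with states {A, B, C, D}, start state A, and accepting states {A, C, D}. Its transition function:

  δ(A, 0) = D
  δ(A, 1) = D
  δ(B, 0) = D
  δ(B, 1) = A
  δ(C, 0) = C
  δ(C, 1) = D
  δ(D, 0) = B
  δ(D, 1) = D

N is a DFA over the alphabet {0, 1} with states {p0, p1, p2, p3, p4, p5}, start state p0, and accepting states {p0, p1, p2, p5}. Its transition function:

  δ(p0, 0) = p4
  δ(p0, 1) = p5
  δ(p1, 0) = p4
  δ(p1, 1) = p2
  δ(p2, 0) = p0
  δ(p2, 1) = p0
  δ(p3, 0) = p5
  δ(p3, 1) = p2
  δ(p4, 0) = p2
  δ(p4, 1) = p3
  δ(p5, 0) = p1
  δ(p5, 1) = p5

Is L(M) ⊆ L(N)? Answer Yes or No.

No

The string 0 is in L(M) but not in L(N).
So L(M) ⊄ L(N).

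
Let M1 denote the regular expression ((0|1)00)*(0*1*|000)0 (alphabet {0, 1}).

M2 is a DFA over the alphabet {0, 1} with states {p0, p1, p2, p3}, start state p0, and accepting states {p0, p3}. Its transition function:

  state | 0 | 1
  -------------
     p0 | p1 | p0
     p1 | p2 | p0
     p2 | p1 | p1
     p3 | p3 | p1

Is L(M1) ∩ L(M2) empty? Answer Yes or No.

Yes

Converting the expression M1 to a DFA (subset construction, then merging equivalent states) gives the minimal DFA with states {r0, r1, r2, r3, r4, r5, r6, r7, r8}, start state r0, accepting states {r1, r3, r5, r6, r7} and transitions r0: 0→r1, 1→r2; r1: 0→r3, 1→r4; r2: 0→r5, 1→r4; r3: 0→r6, 1→r4; r4: 0→r7, 1→r4; r5: 0→r0, 1→r8; r6: 0→r1, 1→r2; r7: 0→r8, 1→r8; r8: 0→r8, 1→r8.
Exploring the product automaton M1 × M2 from the start pair (r0, p0), following both machines on each input symbol, reaches 20 state pairs: (r0, p0), (r1, p1), (r2, p0), (r3, p2), (r4, p0), (r5, p1), (r6, p1), (r4, p1), (r7, p1), (r0, p2), (r8, p0), (r1, p2), (r7, p2), (r8, p2), (r2, p1), (r8, p1), (r3, p1), (r5, p2), (r6, p2), (r0, p1).
M1 accepts in {r1, r3, r5, r6, r7} and M2 accepts in {p0, p3}; no reachable pair has both components accepting, so no string drives both machines to acceptance simultaneously and L(M1) ∩ L(M2) = ∅.
So no string is accepted by both, and the intersection is empty.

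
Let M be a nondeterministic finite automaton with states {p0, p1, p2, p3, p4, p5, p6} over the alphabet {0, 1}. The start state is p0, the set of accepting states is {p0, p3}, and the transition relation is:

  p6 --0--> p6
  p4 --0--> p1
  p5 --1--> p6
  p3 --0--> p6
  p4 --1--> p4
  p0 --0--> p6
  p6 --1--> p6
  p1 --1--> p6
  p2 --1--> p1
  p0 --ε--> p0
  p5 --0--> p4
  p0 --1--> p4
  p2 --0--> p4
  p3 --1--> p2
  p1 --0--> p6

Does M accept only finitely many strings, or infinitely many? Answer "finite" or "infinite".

The useful states (reachable from p0 and able to reach an accepting state) are {p0}.
Restricted to these states the transition graph has no cycle, so every accepting path has bounded length and L is finite.

finite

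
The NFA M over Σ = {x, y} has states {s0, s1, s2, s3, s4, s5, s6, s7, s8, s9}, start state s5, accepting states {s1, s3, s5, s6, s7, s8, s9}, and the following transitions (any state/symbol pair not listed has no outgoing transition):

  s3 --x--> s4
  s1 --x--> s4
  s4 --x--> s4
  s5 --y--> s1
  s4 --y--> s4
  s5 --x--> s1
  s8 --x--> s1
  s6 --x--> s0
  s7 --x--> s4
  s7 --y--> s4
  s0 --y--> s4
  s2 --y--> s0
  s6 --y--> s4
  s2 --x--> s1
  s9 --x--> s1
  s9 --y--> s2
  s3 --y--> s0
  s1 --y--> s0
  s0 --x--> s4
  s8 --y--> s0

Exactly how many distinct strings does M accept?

3

The useful subgraph on states {s1, s5} is acyclic, so L(M) is finite; the longest accepting path visits 2 useful states, giving maximum string length 1.
Counting accepting paths from s5 by length: 1 of length 0, 2 of length 1. Total 3.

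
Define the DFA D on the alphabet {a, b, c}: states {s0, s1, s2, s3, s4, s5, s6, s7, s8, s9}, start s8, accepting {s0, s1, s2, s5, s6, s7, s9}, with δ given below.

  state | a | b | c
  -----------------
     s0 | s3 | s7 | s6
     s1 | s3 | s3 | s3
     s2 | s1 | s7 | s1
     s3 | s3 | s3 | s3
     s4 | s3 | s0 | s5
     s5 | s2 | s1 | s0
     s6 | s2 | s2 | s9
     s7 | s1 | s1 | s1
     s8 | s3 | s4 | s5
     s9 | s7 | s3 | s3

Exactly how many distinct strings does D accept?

The useful subgraph on states {s0, s1, s2, s4, s5, s6, s7, s8, s9} is acyclic, so L(D) is finite; the longest accepting path visits 8 useful states, giving maximum string length 7.
Counting accepting paths from s8 by length: 1 of length 1, 5 of length 2, 10 of length 3, 20 of length 4, 23 of length 5, 25 of length 6, 9 of length 7. Total 93.

93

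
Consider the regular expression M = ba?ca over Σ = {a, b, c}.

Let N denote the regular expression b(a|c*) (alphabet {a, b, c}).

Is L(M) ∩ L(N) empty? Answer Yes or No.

Yes

Converting the expression M to a DFA (subset construction, then merging equivalent states) gives the minimal DFA with states {m0, m1, m2, m3, m4, m5}, start state m0, accepting states {m5} and transitions m0: a→m1, b→m2, c→m1; m1: a→m1, b→m1, c→m1; m2: a→m3, b→m1, c→m4; m3: a→m1, b→m1, c→m4; m4: a→m5, b→m1, c→m1; m5: a→m1, b→m1, c→m1.
Converting the expression N to a DFA (subset construction, then merging equivalent states) gives the minimal DFA with states {n0, n1, n2, n3, n4}, start state n0, accepting states {n2, n3, n4} and transitions n0: a→n1, b→n2, c→n1; n1: a→n1, b→n1, c→n1; n2: a→n3, b→n1, c→n4; n3: a→n1, b→n1, c→n1; n4: a→n1, b→n1, c→n4.
Exploring the product automaton M × N from the start pair (m0, n0), following both machines on each input symbol, reaches 8 state pairs: (m0, n0), (m1, n1), (m2, n2), (m3, n3), (m4, n4), (m4, n1), (m5, n1), (m1, n4).
M accepts in {m5} and N accepts in {n2, n3, n4}; no reachable pair has both components accepting, so no string drives both machines to acceptance simultaneously and L(M) ∩ L(N) = ∅.
So no string is accepted by both, and the intersection is empty.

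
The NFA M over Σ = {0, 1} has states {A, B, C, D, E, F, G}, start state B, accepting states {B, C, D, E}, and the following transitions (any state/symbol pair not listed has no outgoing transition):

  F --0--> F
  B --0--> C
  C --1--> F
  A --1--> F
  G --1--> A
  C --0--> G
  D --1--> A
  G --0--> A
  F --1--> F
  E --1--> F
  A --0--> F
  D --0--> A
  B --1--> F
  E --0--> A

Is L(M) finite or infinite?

finite

The useful states (reachable from B and able to reach an accepting state) are {B, C}.
Restricted to these states the transition graph has no cycle, so every accepting path has bounded length and L is finite.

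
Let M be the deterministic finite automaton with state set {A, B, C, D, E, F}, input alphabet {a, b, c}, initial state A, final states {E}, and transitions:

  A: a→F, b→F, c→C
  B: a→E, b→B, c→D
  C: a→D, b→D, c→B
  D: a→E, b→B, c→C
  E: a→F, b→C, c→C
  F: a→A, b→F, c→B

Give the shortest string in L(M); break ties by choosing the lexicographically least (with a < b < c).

A breadth-first search from A reaches an accepting state first via the path A → F → B → E on input aca.
No string of length < 3 is accepted (BFS exhausts all shorter strings without reaching an accepting state), and aca is the lexicographically least accepting string of length 3.

aca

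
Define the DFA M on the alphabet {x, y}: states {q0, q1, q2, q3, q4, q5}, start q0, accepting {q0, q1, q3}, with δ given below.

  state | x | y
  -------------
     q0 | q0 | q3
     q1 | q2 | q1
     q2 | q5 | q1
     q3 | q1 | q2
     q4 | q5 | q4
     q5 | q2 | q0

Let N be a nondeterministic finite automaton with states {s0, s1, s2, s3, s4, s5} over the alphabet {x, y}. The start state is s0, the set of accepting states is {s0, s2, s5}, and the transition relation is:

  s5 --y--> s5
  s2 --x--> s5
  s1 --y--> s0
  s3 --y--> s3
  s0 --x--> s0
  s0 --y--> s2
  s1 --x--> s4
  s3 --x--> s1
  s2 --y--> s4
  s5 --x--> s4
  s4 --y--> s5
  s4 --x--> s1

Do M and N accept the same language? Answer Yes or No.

Exploring the product automaton M × N from the start pair (q0, s0), following both machines on each input symbol, reaches 5 state pairs: (q0, s0), (q3, s2), (q1, s5), (q2, s4), (q5, s1).
M accepts in {q0, q1, q3} and N accepts in {s0, s2, s5}. In every reachable pair the two components are either both accepting — (q0, s0), (q3, s2), (q1, s5) — or both non-accepting, so no string is accepted by exactly one of the machines: L(M) \ L(N) and L(N) \ L(M) are both empty.
Hence every string is accepted by M iff it is accepted by N, and the two languages coincide.

Yes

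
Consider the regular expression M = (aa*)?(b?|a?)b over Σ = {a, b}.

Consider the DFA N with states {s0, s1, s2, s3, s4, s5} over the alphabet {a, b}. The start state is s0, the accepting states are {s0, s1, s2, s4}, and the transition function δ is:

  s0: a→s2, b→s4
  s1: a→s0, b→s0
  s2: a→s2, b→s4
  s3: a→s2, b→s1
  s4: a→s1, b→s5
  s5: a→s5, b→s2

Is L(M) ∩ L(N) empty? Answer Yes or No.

No

The string b is accepted by both M and N.
Hence L(M) ∩ L(N) ≠ ∅.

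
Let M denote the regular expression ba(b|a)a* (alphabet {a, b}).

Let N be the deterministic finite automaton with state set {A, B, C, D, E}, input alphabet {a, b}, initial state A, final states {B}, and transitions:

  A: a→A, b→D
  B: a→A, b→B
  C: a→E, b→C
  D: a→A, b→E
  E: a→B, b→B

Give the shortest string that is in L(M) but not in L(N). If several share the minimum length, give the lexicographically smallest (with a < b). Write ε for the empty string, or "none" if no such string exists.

baa

The string baa is accepted by M but not by N.
No shorter string lies in the difference, and baa is the lexicographically first length-3 string in L(M) \ L(N).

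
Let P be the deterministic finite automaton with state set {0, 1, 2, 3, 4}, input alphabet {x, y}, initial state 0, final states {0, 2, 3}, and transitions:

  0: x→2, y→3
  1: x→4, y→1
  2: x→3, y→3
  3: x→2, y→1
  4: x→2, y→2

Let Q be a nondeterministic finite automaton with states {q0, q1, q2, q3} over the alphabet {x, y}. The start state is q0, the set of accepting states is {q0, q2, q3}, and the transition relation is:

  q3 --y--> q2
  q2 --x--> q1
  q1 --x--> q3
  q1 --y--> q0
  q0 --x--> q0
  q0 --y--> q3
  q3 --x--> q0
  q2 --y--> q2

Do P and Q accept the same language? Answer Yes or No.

The string yyxxyx is accepted by P but rejected by Q.
So L(P) ≠ L(Q).

No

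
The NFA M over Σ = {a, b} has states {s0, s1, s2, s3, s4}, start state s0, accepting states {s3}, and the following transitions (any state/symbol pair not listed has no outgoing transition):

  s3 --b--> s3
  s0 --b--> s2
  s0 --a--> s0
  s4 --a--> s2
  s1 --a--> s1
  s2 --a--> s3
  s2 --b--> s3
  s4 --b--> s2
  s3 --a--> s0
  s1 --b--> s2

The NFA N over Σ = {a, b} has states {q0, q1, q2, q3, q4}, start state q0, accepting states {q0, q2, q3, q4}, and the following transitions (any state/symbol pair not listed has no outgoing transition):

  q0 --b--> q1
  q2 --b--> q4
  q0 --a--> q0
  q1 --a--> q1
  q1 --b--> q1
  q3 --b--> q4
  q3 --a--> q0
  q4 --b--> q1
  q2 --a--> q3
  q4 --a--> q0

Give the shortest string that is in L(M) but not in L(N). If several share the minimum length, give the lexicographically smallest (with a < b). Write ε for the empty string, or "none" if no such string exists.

The string ba is accepted by M but not by N.
No shorter string lies in the difference, and ba is the lexicographically first length-2 string in L(M) \ L(N).

ba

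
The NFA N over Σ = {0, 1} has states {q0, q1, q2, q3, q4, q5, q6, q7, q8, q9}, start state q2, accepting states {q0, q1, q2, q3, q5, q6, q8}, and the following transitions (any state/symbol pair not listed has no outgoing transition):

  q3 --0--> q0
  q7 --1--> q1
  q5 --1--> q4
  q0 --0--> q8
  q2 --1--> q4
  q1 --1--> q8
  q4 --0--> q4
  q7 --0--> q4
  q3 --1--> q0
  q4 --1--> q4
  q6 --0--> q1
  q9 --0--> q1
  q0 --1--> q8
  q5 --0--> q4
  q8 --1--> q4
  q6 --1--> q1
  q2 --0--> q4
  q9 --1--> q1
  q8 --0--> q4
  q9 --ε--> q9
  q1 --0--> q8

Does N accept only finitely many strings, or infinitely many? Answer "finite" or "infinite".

finite

The useful states (reachable from q2 and able to reach an accepting state) are {q2}.
Restricted to these states the transition graph has no cycle, so every accepting path has bounded length and L is finite.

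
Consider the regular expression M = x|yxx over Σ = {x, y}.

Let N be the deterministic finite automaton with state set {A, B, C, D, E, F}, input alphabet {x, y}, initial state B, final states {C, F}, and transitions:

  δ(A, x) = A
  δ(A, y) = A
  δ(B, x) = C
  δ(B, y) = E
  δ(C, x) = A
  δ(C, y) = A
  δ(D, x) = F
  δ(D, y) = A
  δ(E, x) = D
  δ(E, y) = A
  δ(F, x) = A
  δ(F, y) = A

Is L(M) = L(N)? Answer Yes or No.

Converting the expression M to a DFA (subset construction, then merging equivalent states) gives the minimal DFA with states {m0, m1, m2, m3, m4}, start state m0, accepting states {m1} and transitions m0: x→m1, y→m2; m1: x→m3, y→m3; m2: x→m4, y→m3; m3: x→m3, y→m3; m4: x→m1, y→m3.
Exploring the product automaton M × N from the start pair (m0, B), following both machines on each input symbol, reaches 6 state pairs: (m0, B), (m1, C), (m2, E), (m3, A), (m4, D), (m1, F).
M accepts in {m1} and N accepts in {C, F}. In every reachable pair the two components are either both accepting — (m1, C), (m1, F) — or both non-accepting, so no string is accepted by exactly one of the machines: L(M) \ L(N) and L(N) \ L(M) are both empty.
Hence every string is accepted by M iff it is accepted by N, and the two languages coincide.

Yes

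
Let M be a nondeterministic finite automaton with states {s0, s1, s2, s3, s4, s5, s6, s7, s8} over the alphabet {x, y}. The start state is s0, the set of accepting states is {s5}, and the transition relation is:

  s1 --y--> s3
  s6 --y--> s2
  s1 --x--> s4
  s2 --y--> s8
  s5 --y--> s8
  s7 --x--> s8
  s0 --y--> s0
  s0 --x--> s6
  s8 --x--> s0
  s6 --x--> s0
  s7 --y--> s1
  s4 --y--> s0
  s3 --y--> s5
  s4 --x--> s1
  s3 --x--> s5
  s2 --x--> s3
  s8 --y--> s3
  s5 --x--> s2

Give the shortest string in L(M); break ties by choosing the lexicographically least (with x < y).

xyxx

A breadth-first search from s0 reaches an accepting state first via the path s0 → s6 → s2 → s3 → s5 on input xyxx.
No string of length < 4 is accepted (BFS exhausts all shorter strings without reaching an accepting state), and xyxx is the lexicographically least accepting string of length 4.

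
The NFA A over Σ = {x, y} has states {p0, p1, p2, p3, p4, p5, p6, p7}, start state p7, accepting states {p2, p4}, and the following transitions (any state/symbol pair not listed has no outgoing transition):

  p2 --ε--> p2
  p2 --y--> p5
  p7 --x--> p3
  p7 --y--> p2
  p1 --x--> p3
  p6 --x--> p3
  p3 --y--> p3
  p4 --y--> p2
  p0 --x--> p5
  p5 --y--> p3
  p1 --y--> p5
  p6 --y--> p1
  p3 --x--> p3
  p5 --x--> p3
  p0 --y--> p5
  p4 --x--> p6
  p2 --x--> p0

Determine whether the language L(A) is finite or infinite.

finite

The useful states (reachable from p7 and able to reach an accepting state) are {p2, p7}.
Restricted to these states the transition graph has no cycle, so every accepting path has bounded length and L is finite.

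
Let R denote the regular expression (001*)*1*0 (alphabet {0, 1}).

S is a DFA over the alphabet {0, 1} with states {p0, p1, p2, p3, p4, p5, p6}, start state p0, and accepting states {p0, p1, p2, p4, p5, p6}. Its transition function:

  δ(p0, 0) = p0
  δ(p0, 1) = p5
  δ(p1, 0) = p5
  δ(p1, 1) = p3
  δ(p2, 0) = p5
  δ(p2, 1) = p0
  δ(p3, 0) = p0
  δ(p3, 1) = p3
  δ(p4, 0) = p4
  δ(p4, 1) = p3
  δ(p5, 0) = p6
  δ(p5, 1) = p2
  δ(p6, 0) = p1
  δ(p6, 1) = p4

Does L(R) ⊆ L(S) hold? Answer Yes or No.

Converting the expression R to a DFA (subset construction, then merging equivalent states) gives the minimal DFA with states {r0, r1, r2, r3, r4, r5}, start state r0, accepting states {r1, r5} and transitions r0: 0→r1, 1→r2; r1: 0→r3, 1→r4; r2: 0→r5, 1→r2; r3: 0→r1, 1→r3; r4: 0→r4, 1→r4; r5: 0→r4, 1→r4.
Exploring the product automaton R × S from the start pair (r0, p0), following both machines on each input symbol, reaches 26 state pairs: (r0, p0), (r1, p0), (r2, p5), (r3, p0), (r4, p5), (r5, p6), (r2, p2), (r3, p5), (r4, p6), (r4, p2), (r4, p1), (r4, p4), (r5, p5), (r2, p0), (r1, p6), (r3, p2), (r4, p0), (r4, p3), (r5, p0), (r3, p1), (r1, p5), (r3, p3), (r3, p6), (r1, p1), (r3, p4), (r1, p4).
R accepts in {r1, r5} and S accepts in {p0, p1, p2, p4, p5, p6}. The reachable pairs whose R-component is accepting are (r1, p0), (r5, p6), (r5, p5), (r1, p6), (r5, p0), (r1, p5), (r1, p1), (r1, p4); in each of them the S-component is accepting too, so the product for L(R) \ L(S) (R-component accepting, S-component rejecting) has no reachable accepting pair and the difference is empty.
Hence every string in L(R) is also in L(S).

Yes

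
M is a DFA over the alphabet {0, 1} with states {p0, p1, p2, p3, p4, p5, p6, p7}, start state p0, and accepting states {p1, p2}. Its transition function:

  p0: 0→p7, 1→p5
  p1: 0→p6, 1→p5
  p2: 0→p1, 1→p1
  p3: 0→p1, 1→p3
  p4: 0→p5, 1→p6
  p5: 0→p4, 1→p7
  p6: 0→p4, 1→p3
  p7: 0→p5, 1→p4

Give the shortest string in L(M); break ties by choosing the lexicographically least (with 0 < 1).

A breadth-first search from p0 reaches an accepting state first via the path p0 → p7 → p4 → p6 → p3 → p1 on input 01110.
No string of length < 5 is accepted (BFS exhausts all shorter strings without reaching an accepting state), and 01110 is the lexicographically least accepting string of length 5.

01110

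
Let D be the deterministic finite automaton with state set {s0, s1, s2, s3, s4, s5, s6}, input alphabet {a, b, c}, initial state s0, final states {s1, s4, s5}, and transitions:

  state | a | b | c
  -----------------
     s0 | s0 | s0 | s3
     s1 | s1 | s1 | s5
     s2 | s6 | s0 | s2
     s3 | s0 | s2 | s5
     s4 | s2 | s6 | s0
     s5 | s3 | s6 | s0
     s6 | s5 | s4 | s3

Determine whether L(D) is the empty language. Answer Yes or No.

No

The string cc is accepted: the run s0 → s3 → s5 ends in the accepting state s5.
Since at least one string is accepted, L(D) is not empty.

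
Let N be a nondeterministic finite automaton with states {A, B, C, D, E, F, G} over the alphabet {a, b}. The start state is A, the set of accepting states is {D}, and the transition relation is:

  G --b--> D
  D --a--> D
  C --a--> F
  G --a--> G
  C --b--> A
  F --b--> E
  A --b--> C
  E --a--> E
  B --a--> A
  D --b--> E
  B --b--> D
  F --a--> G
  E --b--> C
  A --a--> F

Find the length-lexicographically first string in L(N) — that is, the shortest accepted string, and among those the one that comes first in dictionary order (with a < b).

aab

A breadth-first search from A reaches an accepting state first via the path A → F → G → D on input aab.
No string of length < 3 is accepted (BFS exhausts all shorter strings without reaching an accepting state), and aab is the lexicographically least accepting string of length 3.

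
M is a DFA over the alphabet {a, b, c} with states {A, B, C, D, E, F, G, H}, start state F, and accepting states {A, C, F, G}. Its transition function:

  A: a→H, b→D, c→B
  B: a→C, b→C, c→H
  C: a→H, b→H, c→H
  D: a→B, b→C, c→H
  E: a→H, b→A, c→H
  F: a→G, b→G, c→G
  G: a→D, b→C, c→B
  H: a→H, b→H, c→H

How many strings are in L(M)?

The useful subgraph on states {B, C, D, F, G} is acyclic, so L(M) is finite; the longest accepting path visits 5 useful states, giving maximum string length 4.
Counting accepting paths from F by length: 1 of length 0, 3 of length 1, 3 of length 2, 9 of length 3, 6 of length 4. Total 22.

22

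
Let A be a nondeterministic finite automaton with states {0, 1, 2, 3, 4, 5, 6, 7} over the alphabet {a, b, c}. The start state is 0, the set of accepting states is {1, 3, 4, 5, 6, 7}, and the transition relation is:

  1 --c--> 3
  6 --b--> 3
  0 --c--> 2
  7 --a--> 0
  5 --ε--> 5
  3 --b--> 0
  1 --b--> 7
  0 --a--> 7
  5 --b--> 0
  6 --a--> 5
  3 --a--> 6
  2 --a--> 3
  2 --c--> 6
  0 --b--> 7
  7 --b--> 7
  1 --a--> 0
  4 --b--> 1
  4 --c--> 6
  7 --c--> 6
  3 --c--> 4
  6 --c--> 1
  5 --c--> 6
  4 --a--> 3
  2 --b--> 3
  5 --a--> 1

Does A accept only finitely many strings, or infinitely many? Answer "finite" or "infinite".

infinite

State 0 is reachable from the start and can reach an accepting state, and it lies on the cycle 0 → 2 → 3 → 0.
Traversing that cycle any number of times yields accepted strings of unbounded length, so the language is infinite.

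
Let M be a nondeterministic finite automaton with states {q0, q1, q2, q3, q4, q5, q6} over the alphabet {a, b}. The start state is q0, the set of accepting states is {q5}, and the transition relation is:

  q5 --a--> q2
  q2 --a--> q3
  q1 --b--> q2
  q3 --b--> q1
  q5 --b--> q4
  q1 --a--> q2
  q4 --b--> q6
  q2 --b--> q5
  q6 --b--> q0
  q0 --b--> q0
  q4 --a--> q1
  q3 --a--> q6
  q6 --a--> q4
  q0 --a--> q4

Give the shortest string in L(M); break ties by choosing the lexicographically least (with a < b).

A breadth-first search from q0 reaches an accepting state first via the path q0 → q4 → q1 → q2 → q5 on input aaab.
No string of length < 4 is accepted (BFS exhausts all shorter strings without reaching an accepting state), and aaab is the lexicographically least accepting string of length 4.

aaab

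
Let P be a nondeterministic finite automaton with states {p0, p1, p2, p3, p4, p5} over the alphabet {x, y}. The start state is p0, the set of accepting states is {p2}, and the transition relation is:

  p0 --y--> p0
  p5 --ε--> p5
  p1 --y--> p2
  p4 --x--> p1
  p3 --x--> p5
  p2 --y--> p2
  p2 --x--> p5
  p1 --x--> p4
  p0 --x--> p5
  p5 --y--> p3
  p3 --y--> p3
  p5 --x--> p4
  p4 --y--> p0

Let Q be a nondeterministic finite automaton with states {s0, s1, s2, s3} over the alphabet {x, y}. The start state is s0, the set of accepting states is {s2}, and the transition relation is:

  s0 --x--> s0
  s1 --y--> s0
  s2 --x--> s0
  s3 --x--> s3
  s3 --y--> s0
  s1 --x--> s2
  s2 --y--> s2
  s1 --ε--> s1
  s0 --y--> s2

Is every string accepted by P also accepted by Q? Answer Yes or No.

Yes

Exploring the product automaton P × Q from the start pair (p0, s0), following both machines on each input symbol, reaches 7 state pairs: (p0, s0), (p5, s0), (p0, s2), (p4, s0), (p3, s2), (p1, s0), (p2, s2).
P accepts in {p2} and Q accepts in {s2}. The reachable pairs whose P-component is accepting are (p2, s2); in each of them the Q-component is accepting too, so the product for L(P) \ L(Q) (P-component accepting, Q-component rejecting) has no reachable accepting pair and the difference is empty.
Hence every string in L(P) is also in L(Q).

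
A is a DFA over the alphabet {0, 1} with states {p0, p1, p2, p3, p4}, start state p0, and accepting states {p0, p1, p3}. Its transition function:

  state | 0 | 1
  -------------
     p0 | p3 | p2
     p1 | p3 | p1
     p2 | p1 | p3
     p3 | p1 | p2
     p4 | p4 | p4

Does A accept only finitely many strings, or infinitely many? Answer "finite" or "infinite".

infinite

State p1 is reachable from the start and can reach an accepting state, and it lies on the cycle p1 → p1.
Traversing that cycle any number of times yields accepted strings of unbounded length, so the language is infinite.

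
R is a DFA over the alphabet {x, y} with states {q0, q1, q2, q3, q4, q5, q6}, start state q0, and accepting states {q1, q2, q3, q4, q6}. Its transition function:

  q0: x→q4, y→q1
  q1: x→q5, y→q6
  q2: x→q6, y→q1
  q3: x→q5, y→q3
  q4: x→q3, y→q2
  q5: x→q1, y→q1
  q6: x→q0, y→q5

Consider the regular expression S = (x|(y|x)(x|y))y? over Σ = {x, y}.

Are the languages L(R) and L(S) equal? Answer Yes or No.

No

The string y is accepted by R but rejected by S.
So L(R) ≠ L(S).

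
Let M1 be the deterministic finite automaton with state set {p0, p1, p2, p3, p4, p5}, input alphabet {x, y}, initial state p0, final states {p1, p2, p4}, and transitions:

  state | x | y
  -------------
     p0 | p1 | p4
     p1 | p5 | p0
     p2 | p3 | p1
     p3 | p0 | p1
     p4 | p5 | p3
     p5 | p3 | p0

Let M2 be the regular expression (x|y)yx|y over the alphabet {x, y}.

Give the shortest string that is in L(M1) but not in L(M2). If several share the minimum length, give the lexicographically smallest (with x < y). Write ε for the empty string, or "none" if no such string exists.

The string x is accepted by M1 but not by M2.
No shorter string lies in the difference, and x is the lexicographically first length-1 string in L(M1) \ L(M2).

x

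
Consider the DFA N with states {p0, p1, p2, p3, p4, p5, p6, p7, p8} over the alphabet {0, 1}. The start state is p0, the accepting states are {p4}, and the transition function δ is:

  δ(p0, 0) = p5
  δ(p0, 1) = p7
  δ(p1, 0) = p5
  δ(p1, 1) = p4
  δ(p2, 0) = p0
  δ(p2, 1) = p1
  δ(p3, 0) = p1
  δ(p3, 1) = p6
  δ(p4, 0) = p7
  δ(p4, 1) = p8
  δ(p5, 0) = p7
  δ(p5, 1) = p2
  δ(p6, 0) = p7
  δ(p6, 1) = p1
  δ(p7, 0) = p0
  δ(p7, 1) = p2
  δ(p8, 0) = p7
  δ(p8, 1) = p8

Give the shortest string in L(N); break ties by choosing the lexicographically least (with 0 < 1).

A breadth-first search from p0 reaches an accepting state first via the path p0 → p5 → p2 → p1 → p4 on input 0111.
No string of length < 4 is accepted (BFS exhausts all shorter strings without reaching an accepting state), and 0111 is the lexicographically least accepting string of length 4.

0111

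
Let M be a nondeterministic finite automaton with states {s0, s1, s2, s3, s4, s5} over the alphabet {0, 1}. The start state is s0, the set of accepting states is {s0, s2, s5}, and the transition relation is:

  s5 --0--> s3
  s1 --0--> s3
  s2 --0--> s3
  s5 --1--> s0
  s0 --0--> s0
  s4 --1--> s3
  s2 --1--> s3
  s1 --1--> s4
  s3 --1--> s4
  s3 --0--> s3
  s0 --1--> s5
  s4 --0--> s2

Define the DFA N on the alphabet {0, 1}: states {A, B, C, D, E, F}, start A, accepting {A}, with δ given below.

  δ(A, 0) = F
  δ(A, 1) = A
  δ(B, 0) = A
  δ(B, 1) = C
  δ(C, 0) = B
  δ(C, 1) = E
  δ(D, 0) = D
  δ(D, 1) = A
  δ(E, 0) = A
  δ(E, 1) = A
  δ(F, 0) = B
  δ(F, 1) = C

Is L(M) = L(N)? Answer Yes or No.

The string 0 is accepted by M but rejected by N.
So L(M) ≠ L(N).

No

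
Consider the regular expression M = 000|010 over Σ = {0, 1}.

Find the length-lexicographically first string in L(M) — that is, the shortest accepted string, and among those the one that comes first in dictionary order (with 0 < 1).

By inspection of the expression, no string of length less than 3 matches, and 000 is the lexicographically first match of length 3.

000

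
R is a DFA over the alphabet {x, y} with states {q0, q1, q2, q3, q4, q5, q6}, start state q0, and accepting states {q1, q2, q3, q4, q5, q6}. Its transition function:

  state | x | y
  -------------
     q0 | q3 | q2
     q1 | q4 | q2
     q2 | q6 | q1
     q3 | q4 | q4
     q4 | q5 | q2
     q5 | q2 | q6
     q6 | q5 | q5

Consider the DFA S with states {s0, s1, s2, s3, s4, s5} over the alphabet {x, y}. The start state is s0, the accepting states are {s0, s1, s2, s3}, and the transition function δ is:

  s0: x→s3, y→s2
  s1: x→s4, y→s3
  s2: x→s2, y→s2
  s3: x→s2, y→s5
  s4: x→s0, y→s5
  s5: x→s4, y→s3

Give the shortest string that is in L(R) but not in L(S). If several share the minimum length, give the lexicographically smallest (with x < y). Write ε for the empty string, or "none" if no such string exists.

xy

The string xy is accepted by R but not by S.
No shorter string lies in the difference, and xy is the lexicographically first length-2 string in L(R) \ L(S).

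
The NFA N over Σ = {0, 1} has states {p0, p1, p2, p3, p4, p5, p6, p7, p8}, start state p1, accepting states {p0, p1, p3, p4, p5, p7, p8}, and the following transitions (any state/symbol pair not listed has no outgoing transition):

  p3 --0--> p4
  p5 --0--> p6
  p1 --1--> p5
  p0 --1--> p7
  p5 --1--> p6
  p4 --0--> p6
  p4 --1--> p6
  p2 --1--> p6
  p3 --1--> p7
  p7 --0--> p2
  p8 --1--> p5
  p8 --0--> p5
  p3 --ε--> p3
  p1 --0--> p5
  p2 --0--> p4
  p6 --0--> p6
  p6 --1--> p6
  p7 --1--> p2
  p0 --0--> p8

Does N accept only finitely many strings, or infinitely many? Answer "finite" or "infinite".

finite

The useful states (reachable from p1 and able to reach an accepting state) are {p1, p5}.
Restricted to these states the transition graph has no cycle, so every accepting path has bounded length and L is finite.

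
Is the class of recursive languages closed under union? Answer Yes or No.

Run a decider for L₁ and then a decider for L₂ on the input and accept if either accepts; both sub-runs halt, so this is again a decider.
So the recursive languages are closed under union.

Yes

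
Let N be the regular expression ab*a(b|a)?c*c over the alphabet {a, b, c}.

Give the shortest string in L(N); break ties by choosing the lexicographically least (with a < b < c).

aac

By inspection of the expression, no string of length less than 3 matches, and aac is the lexicographically first match of length 3.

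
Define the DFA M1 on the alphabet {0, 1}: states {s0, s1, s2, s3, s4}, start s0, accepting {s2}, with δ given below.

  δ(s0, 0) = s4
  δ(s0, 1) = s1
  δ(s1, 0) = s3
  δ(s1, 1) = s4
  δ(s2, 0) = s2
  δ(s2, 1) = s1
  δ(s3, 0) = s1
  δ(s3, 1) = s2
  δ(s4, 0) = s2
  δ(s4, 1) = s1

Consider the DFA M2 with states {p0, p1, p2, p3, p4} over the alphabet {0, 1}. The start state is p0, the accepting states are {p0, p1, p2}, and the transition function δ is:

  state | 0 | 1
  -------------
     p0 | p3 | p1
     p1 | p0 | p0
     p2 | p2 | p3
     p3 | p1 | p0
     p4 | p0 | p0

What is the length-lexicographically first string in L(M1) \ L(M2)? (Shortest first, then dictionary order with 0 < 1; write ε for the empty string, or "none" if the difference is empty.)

The string 110 is accepted by M1 but not by M2.
No shorter string lies in the difference, and 110 is the lexicographically first length-3 string in L(M1) \ L(M2).

110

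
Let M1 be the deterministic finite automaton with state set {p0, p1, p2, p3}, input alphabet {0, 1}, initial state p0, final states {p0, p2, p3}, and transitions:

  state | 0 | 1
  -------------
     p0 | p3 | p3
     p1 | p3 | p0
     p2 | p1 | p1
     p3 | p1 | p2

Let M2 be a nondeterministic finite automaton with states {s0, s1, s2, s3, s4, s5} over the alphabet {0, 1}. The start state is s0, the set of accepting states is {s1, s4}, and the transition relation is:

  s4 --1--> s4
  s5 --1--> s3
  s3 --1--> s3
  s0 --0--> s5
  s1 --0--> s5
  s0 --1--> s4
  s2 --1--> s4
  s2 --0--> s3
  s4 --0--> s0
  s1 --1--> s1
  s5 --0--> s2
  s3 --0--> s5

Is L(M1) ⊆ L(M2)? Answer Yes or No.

The empty string ε is in L(M1) but not in L(M2).
So L(M1) ⊄ L(M2).

No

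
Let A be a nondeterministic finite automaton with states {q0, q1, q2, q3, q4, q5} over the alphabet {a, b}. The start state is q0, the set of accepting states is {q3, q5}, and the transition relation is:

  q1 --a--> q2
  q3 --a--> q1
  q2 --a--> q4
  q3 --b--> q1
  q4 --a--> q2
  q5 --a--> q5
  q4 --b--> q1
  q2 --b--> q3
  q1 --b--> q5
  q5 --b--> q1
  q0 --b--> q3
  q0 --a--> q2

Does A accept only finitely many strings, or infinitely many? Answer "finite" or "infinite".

State q2 is reachable from the start and can reach an accepting state, and it lies on the cycle q2 → q3 → q1 → q2.
Traversing that cycle any number of times yields accepted strings of unbounded length, so the language is infinite.

infinite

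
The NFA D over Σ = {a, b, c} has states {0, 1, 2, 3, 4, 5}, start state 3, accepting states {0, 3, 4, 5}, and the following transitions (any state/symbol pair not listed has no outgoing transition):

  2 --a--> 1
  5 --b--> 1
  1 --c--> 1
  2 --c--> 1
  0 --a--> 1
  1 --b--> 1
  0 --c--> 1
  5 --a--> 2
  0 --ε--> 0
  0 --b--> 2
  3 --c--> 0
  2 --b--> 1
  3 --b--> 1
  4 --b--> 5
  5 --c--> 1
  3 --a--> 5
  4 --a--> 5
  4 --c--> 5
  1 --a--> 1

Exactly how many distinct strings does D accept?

3

The useful subgraph on states {0, 3, 5} is acyclic, so L(D) is finite; the longest accepting path visits 2 useful states, giving maximum string length 1.
Counting accepting paths from 3 by length: 1 of length 0, 2 of length 1. Total 3.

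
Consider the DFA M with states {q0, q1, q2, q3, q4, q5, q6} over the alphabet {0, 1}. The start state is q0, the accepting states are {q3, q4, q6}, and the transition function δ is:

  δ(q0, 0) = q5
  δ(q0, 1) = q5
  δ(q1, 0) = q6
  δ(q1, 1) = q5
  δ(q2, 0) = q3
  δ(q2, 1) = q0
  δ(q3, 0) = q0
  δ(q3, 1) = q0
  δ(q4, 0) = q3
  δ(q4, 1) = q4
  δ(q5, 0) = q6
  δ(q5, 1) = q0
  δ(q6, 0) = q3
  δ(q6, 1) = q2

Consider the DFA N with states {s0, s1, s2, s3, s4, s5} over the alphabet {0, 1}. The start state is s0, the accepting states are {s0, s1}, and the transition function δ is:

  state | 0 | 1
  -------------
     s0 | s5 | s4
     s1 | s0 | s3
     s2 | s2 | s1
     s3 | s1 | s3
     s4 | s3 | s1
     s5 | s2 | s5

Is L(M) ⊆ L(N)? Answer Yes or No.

The string 00 is in L(M) but not in L(N).
So L(M) ⊄ L(N).

No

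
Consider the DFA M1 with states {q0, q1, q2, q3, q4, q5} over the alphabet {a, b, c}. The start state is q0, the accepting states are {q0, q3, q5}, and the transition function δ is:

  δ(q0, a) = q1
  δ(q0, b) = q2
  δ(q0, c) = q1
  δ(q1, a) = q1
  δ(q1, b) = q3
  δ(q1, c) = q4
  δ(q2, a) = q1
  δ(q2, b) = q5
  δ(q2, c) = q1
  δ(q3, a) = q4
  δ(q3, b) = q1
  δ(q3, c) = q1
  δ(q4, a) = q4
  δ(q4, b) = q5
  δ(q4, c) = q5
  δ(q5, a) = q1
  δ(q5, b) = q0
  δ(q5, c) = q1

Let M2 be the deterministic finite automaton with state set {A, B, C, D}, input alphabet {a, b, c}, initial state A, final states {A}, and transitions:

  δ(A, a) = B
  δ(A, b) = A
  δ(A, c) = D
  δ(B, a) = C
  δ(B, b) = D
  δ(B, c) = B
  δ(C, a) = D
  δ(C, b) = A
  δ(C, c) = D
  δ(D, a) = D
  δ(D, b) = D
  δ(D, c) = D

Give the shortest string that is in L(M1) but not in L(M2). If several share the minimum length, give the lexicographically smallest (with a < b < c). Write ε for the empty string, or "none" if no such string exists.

The string ab is accepted by M1 but not by M2.
No shorter string lies in the difference, and ab is the lexicographically first length-2 string in L(M1) \ L(M2).

ab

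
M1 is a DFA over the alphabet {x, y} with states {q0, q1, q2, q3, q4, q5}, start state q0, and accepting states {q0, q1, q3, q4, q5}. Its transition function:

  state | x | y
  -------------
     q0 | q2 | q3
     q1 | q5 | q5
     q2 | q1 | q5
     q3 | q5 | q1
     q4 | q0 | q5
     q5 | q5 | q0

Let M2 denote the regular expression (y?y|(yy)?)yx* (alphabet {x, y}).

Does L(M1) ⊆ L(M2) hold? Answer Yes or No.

No

The empty string ε is in L(M1) but not in L(M2).
So L(M1) ⊄ L(M2).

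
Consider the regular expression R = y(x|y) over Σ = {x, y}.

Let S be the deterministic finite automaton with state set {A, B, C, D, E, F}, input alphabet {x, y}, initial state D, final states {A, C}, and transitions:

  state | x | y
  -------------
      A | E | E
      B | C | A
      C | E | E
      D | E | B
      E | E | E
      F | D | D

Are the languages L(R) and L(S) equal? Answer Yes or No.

Yes

Converting the expression R to a DFA (subset construction, then merging equivalent states) gives the minimal DFA with states {r0, r1, r2, r3}, start state r0, accepting states {r3} and transitions r0: x→r1, y→r2; r1: x→r1, y→r1; r2: x→r3, y→r3; r3: x→r1, y→r1.
Exploring the product automaton R × S from the start pair (r0, D), following both machines on each input symbol, reaches 5 state pairs: (r0, D), (r1, E), (r2, B), (r3, C), (r3, A).
R accepts in {r3} and S accepts in {A, C}. In every reachable pair the two components are either both accepting — (r3, C), (r3, A) — or both non-accepting, so no string is accepted by exactly one of the machines: L(R) \ L(S) and L(S) \ L(R) are both empty.
Hence every string is accepted by R iff it is accepted by S, and the two languages coincide.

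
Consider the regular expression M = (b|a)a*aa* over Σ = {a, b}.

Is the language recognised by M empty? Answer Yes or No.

The string aa matches the expression, so it belongs to L(M).
Since L(M) contains at least one string, it is not empty.

No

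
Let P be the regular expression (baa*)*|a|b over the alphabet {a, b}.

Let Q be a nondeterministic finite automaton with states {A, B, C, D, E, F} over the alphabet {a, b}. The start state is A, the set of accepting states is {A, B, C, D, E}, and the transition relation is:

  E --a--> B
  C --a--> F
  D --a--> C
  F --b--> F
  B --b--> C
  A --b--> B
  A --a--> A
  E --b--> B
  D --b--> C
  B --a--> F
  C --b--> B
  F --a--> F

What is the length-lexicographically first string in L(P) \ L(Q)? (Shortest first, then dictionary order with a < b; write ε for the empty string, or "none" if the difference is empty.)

The string ba is accepted by P but not by Q.
No shorter string lies in the difference, and ba is the lexicographically first length-2 string in L(P) \ L(Q).

ba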